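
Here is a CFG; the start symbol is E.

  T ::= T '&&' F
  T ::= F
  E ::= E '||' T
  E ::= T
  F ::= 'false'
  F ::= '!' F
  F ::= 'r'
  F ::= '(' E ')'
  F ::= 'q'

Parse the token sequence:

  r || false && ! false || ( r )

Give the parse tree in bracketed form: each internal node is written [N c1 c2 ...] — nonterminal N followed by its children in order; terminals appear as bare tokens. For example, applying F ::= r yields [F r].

E
E || T
E || T || T
T || T || T
F || T || T
r || T || T
r || T && F || T
r || F && F || T
r || false && F || T
r || false && ! F || T
r || false && ! false || T
r || false && ! false || F
r || false && ! false || ( E )
r || false && ! false || ( T )
r || false && ! false || ( F )
r || false && ! false || ( r )

[E [E [E [T [F r]]] || [T [T [F false]] && [F ! [F false]]]] || [T [F ( [E [T [F r]]] )]]]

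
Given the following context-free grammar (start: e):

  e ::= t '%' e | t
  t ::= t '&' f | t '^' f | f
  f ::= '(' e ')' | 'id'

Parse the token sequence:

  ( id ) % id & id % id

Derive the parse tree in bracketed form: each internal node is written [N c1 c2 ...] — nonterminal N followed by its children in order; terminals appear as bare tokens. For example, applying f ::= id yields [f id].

[e [t [f ( [e [t [f id]]] )]] % [e [t [t [f id]] & [f id]] % [e [t [f id]]]]]

e
t % e
f % e
( e ) % e
( t ) % e
( f ) % e
( id ) % e
( id ) % t % e
( id ) % t & f % e
( id ) % f & f % e
( id ) % id & f % e
( id ) % id & id % e
( id ) % id & id % t
( id ) % id & id % f
( id ) % id & id % id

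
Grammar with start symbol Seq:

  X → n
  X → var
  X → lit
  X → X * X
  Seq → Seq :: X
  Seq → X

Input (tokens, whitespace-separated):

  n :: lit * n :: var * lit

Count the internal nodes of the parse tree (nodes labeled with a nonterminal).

10

[Seq [Seq [Seq [X n]] :: [X [X lit] * [X n]]] :: [X [X var] * [X lit]]]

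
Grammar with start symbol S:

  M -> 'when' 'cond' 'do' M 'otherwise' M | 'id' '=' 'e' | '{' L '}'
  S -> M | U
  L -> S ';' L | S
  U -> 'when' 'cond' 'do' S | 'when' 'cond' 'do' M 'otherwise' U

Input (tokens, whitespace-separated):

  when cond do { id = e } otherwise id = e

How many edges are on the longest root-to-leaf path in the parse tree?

[S [M when cond do [M { [L [S [M id = e]]] }] otherwise [M id = e]]]

6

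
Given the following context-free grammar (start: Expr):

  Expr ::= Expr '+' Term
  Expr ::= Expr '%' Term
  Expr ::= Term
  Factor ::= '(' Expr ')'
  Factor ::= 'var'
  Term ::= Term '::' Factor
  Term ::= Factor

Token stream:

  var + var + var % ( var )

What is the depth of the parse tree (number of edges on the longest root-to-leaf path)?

[Expr [Expr [Expr [Expr [Term [Factor var]]] + [Term [Factor var]]] + [Term [Factor var]]] % [Term [Factor ( [Expr [Term [Factor var]]] )]]]

6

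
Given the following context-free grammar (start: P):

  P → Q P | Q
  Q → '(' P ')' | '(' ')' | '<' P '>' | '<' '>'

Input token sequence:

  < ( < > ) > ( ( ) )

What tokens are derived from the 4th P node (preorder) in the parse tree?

[P [Q < [P [Q ( [P [Q < >]] )]] >] [P [Q ( [P [Q ( )]] )]]]

( ( ) )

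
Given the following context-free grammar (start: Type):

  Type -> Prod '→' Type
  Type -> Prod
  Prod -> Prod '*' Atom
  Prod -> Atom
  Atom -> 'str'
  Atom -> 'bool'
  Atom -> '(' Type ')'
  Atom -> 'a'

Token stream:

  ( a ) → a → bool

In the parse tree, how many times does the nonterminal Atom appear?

[Type [Prod [Atom ( [Type [Prod [Atom a]]] )]] → [Type [Prod [Atom a]] → [Type [Prod [Atom bool]]]]]

4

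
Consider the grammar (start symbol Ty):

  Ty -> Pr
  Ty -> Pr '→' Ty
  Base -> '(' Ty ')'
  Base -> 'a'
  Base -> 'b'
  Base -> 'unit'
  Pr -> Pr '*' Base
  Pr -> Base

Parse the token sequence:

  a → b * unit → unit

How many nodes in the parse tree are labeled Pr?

[Ty [Pr [Base a]] → [Ty [Pr [Pr [Base b]] * [Base unit]] → [Ty [Pr [Base unit]]]]]

4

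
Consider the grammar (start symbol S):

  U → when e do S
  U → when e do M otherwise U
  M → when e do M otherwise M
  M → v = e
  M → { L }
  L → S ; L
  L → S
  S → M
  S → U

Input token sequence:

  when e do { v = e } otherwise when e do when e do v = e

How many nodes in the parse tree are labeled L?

[S [U when e do [M { [L [S [M v = e]]] }] otherwise [U when e do [S [U when e do [S [M v = e]]]]]]]

1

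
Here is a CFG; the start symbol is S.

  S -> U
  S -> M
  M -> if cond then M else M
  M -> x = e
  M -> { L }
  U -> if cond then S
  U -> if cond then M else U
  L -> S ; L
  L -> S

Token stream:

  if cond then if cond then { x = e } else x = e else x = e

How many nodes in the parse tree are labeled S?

2

[S [M if cond then [M if cond then [M { [L [S [M x = e]]] }] else [M x = e]] else [M x = e]]]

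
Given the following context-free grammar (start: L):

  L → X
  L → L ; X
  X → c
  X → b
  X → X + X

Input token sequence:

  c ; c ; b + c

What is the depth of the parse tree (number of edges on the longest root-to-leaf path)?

[L [L [L [X c]] ; [X c]] ; [X [X b] + [X c]]]

4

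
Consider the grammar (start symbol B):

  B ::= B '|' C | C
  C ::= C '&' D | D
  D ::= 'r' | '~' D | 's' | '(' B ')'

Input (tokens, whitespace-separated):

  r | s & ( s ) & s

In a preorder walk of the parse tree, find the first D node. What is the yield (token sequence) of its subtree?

r

[B [B [C [D r]]] | [C [C [C [D s]] & [D ( [B [C [D s]]] )]] & [D s]]]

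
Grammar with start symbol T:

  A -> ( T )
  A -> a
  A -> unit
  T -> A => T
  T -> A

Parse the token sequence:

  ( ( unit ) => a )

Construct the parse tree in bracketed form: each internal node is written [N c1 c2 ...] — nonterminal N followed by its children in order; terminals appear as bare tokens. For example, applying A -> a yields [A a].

[T [A ( [T [A ( [T [A unit]] )] => [T [A a]]] )]]

T
A
( T )
( A => T )
( ( T ) => T )
( ( A ) => T )
( ( unit ) => T )
( ( unit ) => A )
( ( unit ) => a )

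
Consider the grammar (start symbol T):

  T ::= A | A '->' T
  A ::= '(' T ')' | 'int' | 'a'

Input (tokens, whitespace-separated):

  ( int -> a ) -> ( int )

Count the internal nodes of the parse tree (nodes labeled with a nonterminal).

10

[T [A ( [T [A int] -> [T [A a]]] )] -> [T [A ( [T [A int]] )]]]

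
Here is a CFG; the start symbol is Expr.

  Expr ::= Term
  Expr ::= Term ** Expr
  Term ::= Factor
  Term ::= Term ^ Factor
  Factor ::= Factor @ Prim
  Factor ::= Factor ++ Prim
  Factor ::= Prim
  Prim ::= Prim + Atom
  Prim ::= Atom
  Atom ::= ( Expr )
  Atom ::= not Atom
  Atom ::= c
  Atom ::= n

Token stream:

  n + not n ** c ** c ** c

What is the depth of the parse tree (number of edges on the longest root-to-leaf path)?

8

[Expr [Term [Factor [Prim [Prim [Atom n]] + [Atom not [Atom n]]]]] ** [Expr [Term [Factor [Prim [Atom c]]]] ** [Expr [Term [Factor [Prim [Atom c]]]] ** [Expr [Term [Factor [Prim [Atom c]]]]]]]]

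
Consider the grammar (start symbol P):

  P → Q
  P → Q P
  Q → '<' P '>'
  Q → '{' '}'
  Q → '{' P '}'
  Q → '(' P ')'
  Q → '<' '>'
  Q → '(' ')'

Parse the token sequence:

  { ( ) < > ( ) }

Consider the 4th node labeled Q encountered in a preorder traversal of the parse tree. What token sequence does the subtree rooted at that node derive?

( )

[P [Q { [P [Q ( )] [P [Q < >] [P [Q ( )]]]] }]]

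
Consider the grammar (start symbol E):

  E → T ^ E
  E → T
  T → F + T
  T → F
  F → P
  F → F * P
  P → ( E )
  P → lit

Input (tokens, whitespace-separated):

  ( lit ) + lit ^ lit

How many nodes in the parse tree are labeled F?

4

[E [T [F [P ( [E [T [F [P lit]]]] )]] + [T [F [P lit]]]] ^ [E [T [F [P lit]]]]]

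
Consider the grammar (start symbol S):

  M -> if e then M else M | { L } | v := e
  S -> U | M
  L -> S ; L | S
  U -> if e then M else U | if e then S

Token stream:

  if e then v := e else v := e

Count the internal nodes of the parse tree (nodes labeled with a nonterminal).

4

[S [M if e then [M v := e] else [M v := e]]]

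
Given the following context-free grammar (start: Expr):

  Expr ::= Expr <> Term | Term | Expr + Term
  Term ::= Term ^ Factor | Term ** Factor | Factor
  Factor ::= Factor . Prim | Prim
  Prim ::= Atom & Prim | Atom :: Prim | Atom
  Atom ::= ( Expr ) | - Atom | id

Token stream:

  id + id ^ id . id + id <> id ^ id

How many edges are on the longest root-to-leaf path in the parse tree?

[Expr [Expr [Expr [Expr [Term [Factor [Prim [Atom id]]]]] + [Term [Term [Factor [Prim [Atom id]]]] ^ [Factor [Factor [Prim [Atom id]]] . [Prim [Atom id]]]]] + [Term [Factor [Prim [Atom id]]]]] <> [Term [Term [Factor [Prim [Atom id]]]] ^ [Factor [Prim [Atom id]]]]]

8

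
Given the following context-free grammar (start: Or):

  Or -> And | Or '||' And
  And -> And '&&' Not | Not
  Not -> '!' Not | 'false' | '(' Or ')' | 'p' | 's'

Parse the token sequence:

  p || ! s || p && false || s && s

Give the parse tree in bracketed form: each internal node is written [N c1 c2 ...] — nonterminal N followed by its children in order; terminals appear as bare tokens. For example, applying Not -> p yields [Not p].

Or
Or || And
Or || And || And
Or || And || And || And
And || And || And || And
Not || And || And || And
p || And || And || And
p || Not || And || And
p || ! Not || And || And
p || ! s || And || And
p || ! s || And && Not || And
p || ! s || Not && Not || And
p || ! s || p && Not || And
p || ! s || p && false || And
p || ! s || p && false || And && Not
p || ! s || p && false || Not && Not
p || ! s || p && false || s && Not
p || ! s || p && false || s && s

[Or [Or [Or [Or [And [Not p]]] || [And [Not ! [Not s]]]] || [And [And [Not p]] && [Not false]]] || [And [And [Not s]] && [Not s]]]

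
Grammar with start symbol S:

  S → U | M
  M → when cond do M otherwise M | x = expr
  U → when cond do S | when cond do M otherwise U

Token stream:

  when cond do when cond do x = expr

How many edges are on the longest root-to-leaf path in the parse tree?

[S [U when cond do [S [U when cond do [S [M x = expr]]]]]]

6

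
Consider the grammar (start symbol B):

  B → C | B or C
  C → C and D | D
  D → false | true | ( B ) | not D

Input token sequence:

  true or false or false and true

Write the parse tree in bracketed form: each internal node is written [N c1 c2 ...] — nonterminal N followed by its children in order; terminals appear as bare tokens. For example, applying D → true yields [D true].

[B [B [B [C [D true]]] or [C [D false]]] or [C [C [D false]] and [D true]]]

B
B or C
B or C or C
C or C or C
D or C or C
true or C or C
true or D or C
true or false or C
true or false or C and D
true or false or D and D
true or false or false and D
true or false or false and true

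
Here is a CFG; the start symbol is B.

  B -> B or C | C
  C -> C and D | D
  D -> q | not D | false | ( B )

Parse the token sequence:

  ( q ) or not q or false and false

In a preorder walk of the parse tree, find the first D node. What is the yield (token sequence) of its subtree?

( q )

[B [B [B [C [D ( [B [C [D q]]] )]]] or [C [D not [D q]]]] or [C [C [D false]] and [D false]]]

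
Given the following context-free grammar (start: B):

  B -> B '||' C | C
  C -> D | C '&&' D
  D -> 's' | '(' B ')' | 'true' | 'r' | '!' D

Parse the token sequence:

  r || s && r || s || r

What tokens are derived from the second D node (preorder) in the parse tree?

s

[B [B [B [B [C [D r]]] || [C [C [D s]] && [D r]]] || [C [D s]]] || [C [D r]]]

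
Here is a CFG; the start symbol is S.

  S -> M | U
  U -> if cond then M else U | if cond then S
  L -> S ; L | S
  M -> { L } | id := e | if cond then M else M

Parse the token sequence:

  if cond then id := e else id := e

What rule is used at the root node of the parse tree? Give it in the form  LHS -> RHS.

S -> M

[S [M if cond then [M id := e] else [M id := e]]]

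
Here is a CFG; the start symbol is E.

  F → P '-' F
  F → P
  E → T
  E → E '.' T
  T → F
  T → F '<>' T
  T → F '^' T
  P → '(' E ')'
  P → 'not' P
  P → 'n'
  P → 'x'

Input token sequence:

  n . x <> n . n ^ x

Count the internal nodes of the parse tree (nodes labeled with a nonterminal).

18

[E [E [E [T [F [P n]]]] . [T [F [P x]] <> [T [F [P n]]]]] . [T [F [P n]] ^ [T [F [P x]]]]]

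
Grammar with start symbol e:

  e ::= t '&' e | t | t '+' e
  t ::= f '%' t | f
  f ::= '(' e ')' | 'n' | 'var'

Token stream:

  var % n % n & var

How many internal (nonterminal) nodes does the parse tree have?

[e [t [f var] % [t [f n] % [t [f n]]]] & [e [t [f var]]]]

10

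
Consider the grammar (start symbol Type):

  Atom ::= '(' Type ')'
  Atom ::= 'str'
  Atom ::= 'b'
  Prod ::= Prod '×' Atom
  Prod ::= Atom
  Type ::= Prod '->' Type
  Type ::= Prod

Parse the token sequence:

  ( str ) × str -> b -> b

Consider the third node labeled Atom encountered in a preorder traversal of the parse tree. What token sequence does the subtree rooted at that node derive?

[Type [Prod [Prod [Atom ( [Type [Prod [Atom str]]] )]] × [Atom str]] -> [Type [Prod [Atom b]] -> [Type [Prod [Atom b]]]]]

str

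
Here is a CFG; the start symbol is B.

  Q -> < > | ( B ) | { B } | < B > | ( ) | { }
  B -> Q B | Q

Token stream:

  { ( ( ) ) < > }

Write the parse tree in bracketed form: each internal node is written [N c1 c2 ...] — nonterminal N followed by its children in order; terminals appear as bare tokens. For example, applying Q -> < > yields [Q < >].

B
Q
{ B }
{ Q B }
{ ( B ) B }
{ ( Q ) B }
{ ( ( ) ) B }
{ ( ( ) ) Q }
{ ( ( ) ) < > }

[B [Q { [B [Q ( [B [Q ( )]] )] [B [Q < >]]] }]]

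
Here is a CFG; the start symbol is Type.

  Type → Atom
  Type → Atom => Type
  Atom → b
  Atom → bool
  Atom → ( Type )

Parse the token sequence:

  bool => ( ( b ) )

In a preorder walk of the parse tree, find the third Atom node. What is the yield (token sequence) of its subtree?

[Type [Atom bool] => [Type [Atom ( [Type [Atom ( [Type [Atom b]] )]] )]]]

( b )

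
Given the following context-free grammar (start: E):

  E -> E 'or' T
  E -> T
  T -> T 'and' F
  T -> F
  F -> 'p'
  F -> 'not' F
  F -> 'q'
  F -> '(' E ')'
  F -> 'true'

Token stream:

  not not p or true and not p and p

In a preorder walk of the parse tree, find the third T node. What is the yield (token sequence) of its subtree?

true and not p

[E [E [T [F not [F not [F p]]]]] or [T [T [T [F true]] and [F not [F p]]] and [F p]]]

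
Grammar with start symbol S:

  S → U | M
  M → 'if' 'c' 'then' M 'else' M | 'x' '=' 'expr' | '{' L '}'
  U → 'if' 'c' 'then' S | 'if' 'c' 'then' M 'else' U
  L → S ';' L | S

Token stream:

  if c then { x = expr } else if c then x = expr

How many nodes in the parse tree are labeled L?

[S [U if c then [M { [L [S [M x = expr]]] }] else [U if c then [S [M x = expr]]]]]

1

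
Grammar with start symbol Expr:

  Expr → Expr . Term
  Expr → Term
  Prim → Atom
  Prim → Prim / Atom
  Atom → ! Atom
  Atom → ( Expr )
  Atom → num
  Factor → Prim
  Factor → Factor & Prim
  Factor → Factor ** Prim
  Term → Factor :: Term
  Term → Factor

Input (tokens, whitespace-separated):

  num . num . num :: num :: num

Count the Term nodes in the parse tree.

[Expr [Expr [Expr [Term [Factor [Prim [Atom num]]]]] . [Term [Factor [Prim [Atom num]]]]] . [Term [Factor [Prim [Atom num]]] :: [Term [Factor [Prim [Atom num]]] :: [Term [Factor [Prim [Atom num]]]]]]]

5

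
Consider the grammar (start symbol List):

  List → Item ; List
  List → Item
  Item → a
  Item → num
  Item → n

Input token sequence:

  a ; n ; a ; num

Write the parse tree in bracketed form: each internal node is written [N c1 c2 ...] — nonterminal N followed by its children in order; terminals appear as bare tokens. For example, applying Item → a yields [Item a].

List
Item ; List
a ; List
a ; Item ; List
a ; n ; List
a ; n ; Item ; List
a ; n ; a ; List
a ; n ; a ; Item
a ; n ; a ; num

[List [Item a] ; [List [Item n] ; [List [Item a] ; [List [Item num]]]]]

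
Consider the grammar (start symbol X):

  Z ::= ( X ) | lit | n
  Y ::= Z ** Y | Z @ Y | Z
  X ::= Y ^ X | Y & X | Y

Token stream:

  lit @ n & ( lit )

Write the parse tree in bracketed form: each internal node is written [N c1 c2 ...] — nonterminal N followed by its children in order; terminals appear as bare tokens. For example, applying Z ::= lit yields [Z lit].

[X [Y [Z lit] @ [Y [Z n]]] & [X [Y [Z ( [X [Y [Z lit]]] )]]]]

X
Y & X
Z @ Y & X
lit @ Y & X
lit @ Z & X
lit @ n & X
lit @ n & Y
lit @ n & Z
lit @ n & ( X )
lit @ n & ( Y )
lit @ n & ( Z )
lit @ n & ( lit )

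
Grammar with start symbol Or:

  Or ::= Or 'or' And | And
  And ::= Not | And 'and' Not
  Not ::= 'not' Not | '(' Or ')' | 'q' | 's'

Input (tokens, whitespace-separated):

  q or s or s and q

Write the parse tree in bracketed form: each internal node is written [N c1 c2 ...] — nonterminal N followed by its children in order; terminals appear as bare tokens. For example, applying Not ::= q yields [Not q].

[Or [Or [Or [And [Not q]]] or [And [Not s]]] or [And [And [Not s]] and [Not q]]]

Or
Or or And
Or or And or And
And or And or And
Not or And or And
q or And or And
q or Not or And
q or s or And
q or s or And and Not
q or s or Not and Not
q or s or s and Not
q or s or s and q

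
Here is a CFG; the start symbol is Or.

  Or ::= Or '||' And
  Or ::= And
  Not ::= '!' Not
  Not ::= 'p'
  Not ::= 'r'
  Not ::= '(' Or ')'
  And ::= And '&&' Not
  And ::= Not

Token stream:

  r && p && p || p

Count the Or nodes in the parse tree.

[Or [Or [And [And [And [Not r]] && [Not p]] && [Not p]]] || [And [Not p]]]

2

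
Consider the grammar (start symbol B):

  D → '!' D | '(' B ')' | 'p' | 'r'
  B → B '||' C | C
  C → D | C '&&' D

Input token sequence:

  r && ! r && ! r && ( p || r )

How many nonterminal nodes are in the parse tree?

[B [C [C [C [C [D r]] && [D ! [D r]]] && [D ! [D r]]] && [D ( [B [B [C [D p]]] || [C [D r]]] )]]]

17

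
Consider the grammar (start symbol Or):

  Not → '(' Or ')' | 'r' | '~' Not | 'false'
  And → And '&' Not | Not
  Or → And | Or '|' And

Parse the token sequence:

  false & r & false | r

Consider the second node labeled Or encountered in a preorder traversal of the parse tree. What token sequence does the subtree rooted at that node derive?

[Or [Or [And [And [And [Not false]] & [Not r]] & [Not false]]] | [And [Not r]]]

false & r & false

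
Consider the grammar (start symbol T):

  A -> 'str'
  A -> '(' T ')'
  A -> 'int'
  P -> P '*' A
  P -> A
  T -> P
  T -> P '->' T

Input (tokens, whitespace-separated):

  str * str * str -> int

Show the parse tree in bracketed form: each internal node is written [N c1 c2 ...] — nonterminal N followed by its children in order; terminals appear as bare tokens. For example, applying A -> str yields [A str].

T
P -> T
P * A -> T
P * A * A -> T
A * A * A -> T
str * A * A -> T
str * str * A -> T
str * str * str -> T
str * str * str -> P
str * str * str -> A
str * str * str -> int

[T [P [P [P [A str]] * [A str]] * [A str]] -> [T [P [A int]]]]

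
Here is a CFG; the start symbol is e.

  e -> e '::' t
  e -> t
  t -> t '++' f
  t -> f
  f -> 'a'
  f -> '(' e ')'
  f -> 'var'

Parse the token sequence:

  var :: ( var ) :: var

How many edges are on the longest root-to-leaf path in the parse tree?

7

[e [e [e [t [f var]]] :: [t [f ( [e [t [f var]]] )]]] :: [t [f var]]]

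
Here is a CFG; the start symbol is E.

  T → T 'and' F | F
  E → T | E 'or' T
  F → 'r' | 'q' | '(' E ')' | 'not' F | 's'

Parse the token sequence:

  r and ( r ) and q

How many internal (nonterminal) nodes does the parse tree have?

[E [T [T [T [F r]] and [F ( [E [T [F r]]] )]] and [F q]]]

10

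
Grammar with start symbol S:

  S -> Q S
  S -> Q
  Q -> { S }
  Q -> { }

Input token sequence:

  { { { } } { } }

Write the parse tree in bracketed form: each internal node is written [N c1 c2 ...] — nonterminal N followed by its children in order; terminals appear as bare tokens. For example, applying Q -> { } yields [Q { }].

S
Q
{ S }
{ Q S }
{ { S } S }
{ { Q } S }
{ { { } } S }
{ { { } } Q }
{ { { } } { } }

[S [Q { [S [Q { [S [Q { }]] }] [S [Q { }]]] }]]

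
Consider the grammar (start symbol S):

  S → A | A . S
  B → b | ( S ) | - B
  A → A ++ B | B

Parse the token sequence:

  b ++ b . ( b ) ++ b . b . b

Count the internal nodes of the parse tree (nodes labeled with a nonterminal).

[S [A [A [B b]] ++ [B b]] . [S [A [A [B ( [S [A [B b]]] )]] ++ [B b]] . [S [A [B b]] . [S [A [B b]]]]]]

19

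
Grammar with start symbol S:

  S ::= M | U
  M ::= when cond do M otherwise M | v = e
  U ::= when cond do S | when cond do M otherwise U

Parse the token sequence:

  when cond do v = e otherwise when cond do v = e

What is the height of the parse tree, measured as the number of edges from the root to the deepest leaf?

5

[S [U when cond do [M v = e] otherwise [U when cond do [S [M v = e]]]]]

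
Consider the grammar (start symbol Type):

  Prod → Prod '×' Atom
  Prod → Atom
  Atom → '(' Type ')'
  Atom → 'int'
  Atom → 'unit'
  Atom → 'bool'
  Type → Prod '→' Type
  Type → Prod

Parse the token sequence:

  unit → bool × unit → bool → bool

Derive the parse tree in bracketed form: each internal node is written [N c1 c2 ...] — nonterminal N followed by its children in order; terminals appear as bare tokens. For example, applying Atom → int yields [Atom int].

Type
Prod → Type
Atom → Type
unit → Type
unit → Prod → Type
unit → Prod × Atom → Type
unit → Atom × Atom → Type
unit → bool × Atom → Type
unit → bool × unit → Type
unit → bool × unit → Prod → Type
unit → bool × unit → Atom → Type
unit → bool × unit → bool → Type
unit → bool × unit → bool → Prod
unit → bool × unit → bool → Atom
unit → bool × unit → bool → bool

[Type [Prod [Atom unit]] → [Type [Prod [Prod [Atom bool]] × [Atom unit]] → [Type [Prod [Atom bool]] → [Type [Prod [Atom bool]]]]]]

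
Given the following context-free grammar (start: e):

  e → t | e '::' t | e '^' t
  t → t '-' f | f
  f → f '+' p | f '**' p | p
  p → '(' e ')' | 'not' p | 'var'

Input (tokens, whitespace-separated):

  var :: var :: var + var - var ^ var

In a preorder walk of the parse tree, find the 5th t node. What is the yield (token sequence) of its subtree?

var

[e [e [e [e [t [f [p var]]]] :: [t [f [p var]]]] :: [t [t [f [f [p var]] + [p var]]] - [f [p var]]]] ^ [t [f [p var]]]]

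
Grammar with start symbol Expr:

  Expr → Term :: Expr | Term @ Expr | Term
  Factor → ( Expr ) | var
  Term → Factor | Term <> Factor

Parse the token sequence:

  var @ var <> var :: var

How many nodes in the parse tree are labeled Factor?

[Expr [Term [Factor var]] @ [Expr [Term [Term [Factor var]] <> [Factor var]] :: [Expr [Term [Factor var]]]]]

4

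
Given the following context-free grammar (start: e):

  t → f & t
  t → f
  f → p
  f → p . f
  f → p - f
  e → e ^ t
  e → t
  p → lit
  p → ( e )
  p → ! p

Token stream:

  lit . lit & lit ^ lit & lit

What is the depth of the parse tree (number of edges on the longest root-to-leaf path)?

6

[e [e [t [f [p lit] . [f [p lit]]] & [t [f [p lit]]]]] ^ [t [f [p lit]] & [t [f [p lit]]]]]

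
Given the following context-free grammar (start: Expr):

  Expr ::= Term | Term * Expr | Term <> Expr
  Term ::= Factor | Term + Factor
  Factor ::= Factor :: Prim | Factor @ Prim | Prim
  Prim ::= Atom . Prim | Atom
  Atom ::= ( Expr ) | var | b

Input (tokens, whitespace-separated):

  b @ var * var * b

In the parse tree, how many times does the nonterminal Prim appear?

4

[Expr [Term [Factor [Factor [Prim [Atom b]]] @ [Prim [Atom var]]]] * [Expr [Term [Factor [Prim [Atom var]]]] * [Expr [Term [Factor [Prim [Atom b]]]]]]]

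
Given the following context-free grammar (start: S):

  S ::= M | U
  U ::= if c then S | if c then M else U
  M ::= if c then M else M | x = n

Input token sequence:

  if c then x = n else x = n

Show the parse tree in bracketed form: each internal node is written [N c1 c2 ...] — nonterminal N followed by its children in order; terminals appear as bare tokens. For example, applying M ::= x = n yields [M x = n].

[S [M if c then [M x = n] else [M x = n]]]

S
M
if c then M else M
if c then x = n else M
if c then x = n else x = n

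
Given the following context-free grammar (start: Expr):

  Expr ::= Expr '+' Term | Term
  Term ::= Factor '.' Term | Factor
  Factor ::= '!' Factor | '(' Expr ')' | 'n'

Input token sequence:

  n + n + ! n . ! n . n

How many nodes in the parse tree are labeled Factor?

7

[Expr [Expr [Expr [Term [Factor n]]] + [Term [Factor n]]] + [Term [Factor ! [Factor n]] . [Term [Factor ! [Factor n]] . [Term [Factor n]]]]]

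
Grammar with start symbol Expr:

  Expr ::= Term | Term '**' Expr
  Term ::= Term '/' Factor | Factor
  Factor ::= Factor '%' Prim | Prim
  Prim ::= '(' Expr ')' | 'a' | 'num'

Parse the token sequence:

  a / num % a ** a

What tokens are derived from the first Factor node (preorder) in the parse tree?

[Expr [Term [Term [Factor [Prim a]]] / [Factor [Factor [Prim num]] % [Prim a]]] ** [Expr [Term [Factor [Prim a]]]]]

a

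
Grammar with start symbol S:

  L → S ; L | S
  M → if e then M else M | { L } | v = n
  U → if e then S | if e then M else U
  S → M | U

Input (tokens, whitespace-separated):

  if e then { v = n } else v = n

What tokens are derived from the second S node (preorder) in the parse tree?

v = n

[S [M if e then [M { [L [S [M v = n]]] }] else [M v = n]]]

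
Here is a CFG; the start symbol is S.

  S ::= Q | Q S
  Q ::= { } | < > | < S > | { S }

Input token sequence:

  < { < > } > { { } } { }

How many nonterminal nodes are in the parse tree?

12

[S [Q < [S [Q { [S [Q < >]] }]] >] [S [Q { [S [Q { }]] }] [S [Q { }]]]]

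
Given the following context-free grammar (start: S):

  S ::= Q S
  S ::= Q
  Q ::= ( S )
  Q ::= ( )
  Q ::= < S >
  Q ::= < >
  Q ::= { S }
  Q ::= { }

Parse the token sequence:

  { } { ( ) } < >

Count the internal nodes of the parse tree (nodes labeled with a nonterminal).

[S [Q { }] [S [Q { [S [Q ( )]] }] [S [Q < >]]]]

8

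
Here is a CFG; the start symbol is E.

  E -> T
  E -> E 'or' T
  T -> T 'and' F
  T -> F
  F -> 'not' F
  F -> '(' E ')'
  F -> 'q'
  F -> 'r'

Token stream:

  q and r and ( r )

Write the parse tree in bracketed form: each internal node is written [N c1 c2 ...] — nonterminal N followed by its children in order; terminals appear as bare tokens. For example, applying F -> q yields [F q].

[E [T [T [T [F q]] and [F r]] and [F ( [E [T [F r]]] )]]]

E
T
T and F
T and F and F
F and F and F
q and F and F
q and r and F
q and r and ( E )
q and r and ( T )
q and r and ( F )
q and r and ( r )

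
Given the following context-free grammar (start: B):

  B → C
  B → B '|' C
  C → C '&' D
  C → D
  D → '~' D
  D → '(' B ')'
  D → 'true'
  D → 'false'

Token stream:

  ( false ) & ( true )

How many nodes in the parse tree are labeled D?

4

[B [C [C [D ( [B [C [D false]]] )]] & [D ( [B [C [D true]]] )]]]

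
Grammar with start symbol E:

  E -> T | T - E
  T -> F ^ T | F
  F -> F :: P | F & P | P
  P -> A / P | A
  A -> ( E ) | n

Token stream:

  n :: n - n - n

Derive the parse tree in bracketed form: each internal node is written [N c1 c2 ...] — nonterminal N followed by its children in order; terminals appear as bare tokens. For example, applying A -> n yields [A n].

[E [T [F [F [P [A n]]] :: [P [A n]]]] - [E [T [F [P [A n]]]] - [E [T [F [P [A n]]]]]]]

E
T - E
F - E
F :: P - E
P :: P - E
A :: P - E
n :: P - E
n :: A - E
n :: n - E
n :: n - T - E
n :: n - F - E
n :: n - P - E
n :: n - A - E
n :: n - n - E
n :: n - n - T
n :: n - n - F
n :: n - n - P
n :: n - n - A
n :: n - n - n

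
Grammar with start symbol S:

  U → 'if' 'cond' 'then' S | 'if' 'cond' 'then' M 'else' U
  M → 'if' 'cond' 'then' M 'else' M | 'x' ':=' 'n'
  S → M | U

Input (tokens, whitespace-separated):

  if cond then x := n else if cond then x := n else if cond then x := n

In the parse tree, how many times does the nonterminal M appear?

3

[S [U if cond then [M x := n] else [U if cond then [M x := n] else [U if cond then [S [M x := n]]]]]]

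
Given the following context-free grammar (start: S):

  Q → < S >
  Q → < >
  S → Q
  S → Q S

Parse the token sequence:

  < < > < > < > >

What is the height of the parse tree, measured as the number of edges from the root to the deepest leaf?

6

[S [Q < [S [Q < >] [S [Q < >] [S [Q < >]]]] >]]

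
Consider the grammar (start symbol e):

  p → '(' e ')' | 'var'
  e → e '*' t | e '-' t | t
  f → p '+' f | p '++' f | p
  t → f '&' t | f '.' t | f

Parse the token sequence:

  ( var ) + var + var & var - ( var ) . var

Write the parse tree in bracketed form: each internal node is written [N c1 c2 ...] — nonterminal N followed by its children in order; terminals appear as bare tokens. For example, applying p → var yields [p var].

[e [e [t [f [p ( [e [t [f [p var]]]] )] + [f [p var] + [f [p var]]]] & [t [f [p var]]]]] - [t [f [p ( [e [t [f [p var]]]] )]] . [t [f [p var]]]]]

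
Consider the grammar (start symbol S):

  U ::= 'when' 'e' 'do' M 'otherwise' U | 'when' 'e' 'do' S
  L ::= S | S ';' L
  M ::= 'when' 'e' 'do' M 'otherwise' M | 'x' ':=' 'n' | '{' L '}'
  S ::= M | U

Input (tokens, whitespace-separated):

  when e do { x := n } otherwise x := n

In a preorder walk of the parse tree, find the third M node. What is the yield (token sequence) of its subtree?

[S [M when e do [M { [L [S [M x := n]]] }] otherwise [M x := n]]]

x := n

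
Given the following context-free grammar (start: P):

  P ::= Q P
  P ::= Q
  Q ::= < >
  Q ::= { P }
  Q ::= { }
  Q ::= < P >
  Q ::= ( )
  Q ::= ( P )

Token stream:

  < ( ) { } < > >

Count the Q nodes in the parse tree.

4

[P [Q < [P [Q ( )] [P [Q { }] [P [Q < >]]]] >]]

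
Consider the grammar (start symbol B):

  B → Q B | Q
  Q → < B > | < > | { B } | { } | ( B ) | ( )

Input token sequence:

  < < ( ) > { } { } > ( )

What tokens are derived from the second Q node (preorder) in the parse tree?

[B [Q < [B [Q < [B [Q ( )]] >] [B [Q { }] [B [Q { }]]]] >] [B [Q ( )]]]

< ( ) >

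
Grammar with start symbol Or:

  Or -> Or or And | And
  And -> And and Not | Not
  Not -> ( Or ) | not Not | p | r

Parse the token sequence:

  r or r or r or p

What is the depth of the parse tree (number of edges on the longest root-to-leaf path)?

6

[Or [Or [Or [Or [And [Not r]]] or [And [Not r]]] or [And [Not r]]] or [And [Not p]]]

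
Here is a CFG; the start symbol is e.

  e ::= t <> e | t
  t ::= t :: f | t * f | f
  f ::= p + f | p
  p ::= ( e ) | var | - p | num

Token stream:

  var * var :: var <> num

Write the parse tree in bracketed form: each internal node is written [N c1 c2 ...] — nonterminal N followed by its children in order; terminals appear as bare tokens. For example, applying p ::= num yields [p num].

e
t <> e
t :: f <> e
t * f :: f <> e
f * f :: f <> e
p * f :: f <> e
var * f :: f <> e
var * p :: f <> e
var * var :: f <> e
var * var :: p <> e
var * var :: var <> e
var * var :: var <> t
var * var :: var <> f
var * var :: var <> p
var * var :: var <> num

[e [t [t [t [f [p var]]] * [f [p var]]] :: [f [p var]]] <> [e [t [f [p num]]]]]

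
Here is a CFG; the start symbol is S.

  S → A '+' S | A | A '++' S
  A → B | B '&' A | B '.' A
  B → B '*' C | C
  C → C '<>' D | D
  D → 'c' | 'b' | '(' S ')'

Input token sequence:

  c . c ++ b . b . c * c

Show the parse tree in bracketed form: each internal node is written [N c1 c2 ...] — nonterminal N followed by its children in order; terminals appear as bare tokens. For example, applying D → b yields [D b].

[S [A [B [C [D c]]] . [A [B [C [D c]]]]] ++ [S [A [B [C [D b]]] . [A [B [C [D b]]] . [A [B [B [C [D c]]] * [C [D c]]]]]]]]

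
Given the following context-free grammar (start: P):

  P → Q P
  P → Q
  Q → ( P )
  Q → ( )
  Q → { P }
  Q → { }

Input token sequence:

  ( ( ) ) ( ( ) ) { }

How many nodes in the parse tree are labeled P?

5

[P [Q ( [P [Q ( )]] )] [P [Q ( [P [Q ( )]] )] [P [Q { }]]]]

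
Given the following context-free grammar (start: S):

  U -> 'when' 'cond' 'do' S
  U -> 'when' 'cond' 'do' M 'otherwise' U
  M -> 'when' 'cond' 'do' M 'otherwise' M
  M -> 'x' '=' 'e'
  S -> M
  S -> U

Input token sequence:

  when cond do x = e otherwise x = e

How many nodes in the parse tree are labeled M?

[S [M when cond do [M x = e] otherwise [M x = e]]]

3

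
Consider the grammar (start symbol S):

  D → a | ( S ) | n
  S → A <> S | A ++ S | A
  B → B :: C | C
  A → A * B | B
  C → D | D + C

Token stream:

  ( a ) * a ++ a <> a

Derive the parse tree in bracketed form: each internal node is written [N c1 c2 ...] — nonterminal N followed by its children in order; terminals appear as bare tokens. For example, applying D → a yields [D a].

[S [A [A [B [C [D ( [S [A [B [C [D a]]]]] )]]]] * [B [C [D a]]]] ++ [S [A [B [C [D a]]]] <> [S [A [B [C [D a]]]]]]]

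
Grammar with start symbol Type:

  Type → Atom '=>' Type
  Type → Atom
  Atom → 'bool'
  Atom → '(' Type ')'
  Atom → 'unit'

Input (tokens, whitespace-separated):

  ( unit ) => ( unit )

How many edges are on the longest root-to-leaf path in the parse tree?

[Type [Atom ( [Type [Atom unit]] )] => [Type [Atom ( [Type [Atom unit]] )]]]

5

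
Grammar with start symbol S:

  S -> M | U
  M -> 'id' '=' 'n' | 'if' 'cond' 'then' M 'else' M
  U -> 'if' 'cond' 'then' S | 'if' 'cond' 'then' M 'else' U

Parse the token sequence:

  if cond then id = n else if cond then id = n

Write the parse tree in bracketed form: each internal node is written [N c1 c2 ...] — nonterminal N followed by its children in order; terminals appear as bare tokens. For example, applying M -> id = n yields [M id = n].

[S [U if cond then [M id = n] else [U if cond then [S [M id = n]]]]]

S
U
if cond then M else U
if cond then id = n else U
if cond then id = n else if cond then S
if cond then id = n else if cond then M
if cond then id = n else if cond then id = n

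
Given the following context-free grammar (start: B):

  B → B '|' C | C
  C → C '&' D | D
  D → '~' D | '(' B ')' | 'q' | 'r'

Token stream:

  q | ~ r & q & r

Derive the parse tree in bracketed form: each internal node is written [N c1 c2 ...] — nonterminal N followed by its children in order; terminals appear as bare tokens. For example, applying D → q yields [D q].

B
B | C
C | C
D | C
q | C
q | C & D
q | C & D & D
q | D & D & D
q | ~ D & D & D
q | ~ r & D & D
q | ~ r & q & D
q | ~ r & q & r

[B [B [C [D q]]] | [C [C [C [D ~ [D r]]] & [D q]] & [D r]]]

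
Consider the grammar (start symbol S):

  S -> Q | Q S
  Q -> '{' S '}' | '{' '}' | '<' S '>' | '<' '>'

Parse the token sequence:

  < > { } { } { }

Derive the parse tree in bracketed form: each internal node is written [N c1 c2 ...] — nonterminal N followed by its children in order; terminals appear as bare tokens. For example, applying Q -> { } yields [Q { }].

S
Q S
< > S
< > Q S
< > { } S
< > { } Q S
< > { } { } S
< > { } { } Q
< > { } { } { }

[S [Q < >] [S [Q { }] [S [Q { }] [S [Q { }]]]]]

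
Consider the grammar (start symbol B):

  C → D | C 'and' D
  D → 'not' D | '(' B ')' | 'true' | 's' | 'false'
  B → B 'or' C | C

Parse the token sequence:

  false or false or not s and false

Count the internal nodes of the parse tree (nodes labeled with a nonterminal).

12

[B [B [B [C [D false]]] or [C [D false]]] or [C [C [D not [D s]]] and [D false]]]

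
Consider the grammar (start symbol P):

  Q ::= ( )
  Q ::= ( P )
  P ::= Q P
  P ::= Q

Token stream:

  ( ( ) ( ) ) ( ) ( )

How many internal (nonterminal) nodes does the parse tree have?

10

[P [Q ( [P [Q ( )] [P [Q ( )]]] )] [P [Q ( )] [P [Q ( )]]]]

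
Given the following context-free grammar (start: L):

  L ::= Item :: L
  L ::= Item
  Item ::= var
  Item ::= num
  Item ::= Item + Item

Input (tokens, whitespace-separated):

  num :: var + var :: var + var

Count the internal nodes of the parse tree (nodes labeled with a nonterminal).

[L [Item num] :: [L [Item [Item var] + [Item var]] :: [L [Item [Item var] + [Item var]]]]]

10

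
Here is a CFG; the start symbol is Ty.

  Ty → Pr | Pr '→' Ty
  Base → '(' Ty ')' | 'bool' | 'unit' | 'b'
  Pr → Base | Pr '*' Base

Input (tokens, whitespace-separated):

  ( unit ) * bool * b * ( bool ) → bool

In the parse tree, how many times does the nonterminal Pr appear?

[Ty [Pr [Pr [Pr [Pr [Base ( [Ty [Pr [Base unit]]] )]] * [Base bool]] * [Base b]] * [Base ( [Ty [Pr [Base bool]]] )]] → [Ty [Pr [Base bool]]]]

7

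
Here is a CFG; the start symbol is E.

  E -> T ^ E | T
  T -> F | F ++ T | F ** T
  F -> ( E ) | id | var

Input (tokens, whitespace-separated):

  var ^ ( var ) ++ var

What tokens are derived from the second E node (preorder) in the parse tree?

( var ) ++ var

[E [T [F var]] ^ [E [T [F ( [E [T [F var]]] )] ++ [T [F var]]]]]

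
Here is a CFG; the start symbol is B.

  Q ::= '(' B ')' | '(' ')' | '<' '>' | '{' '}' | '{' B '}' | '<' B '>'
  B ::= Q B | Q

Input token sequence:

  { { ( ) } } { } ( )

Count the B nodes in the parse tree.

5

[B [Q { [B [Q { [B [Q ( )]] }]] }] [B [Q { }] [B [Q ( )]]]]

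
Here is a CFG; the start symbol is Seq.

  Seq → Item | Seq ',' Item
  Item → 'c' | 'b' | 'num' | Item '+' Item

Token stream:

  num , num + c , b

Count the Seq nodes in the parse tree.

3

[Seq [Seq [Seq [Item num]] , [Item [Item num] + [Item c]]] , [Item b]]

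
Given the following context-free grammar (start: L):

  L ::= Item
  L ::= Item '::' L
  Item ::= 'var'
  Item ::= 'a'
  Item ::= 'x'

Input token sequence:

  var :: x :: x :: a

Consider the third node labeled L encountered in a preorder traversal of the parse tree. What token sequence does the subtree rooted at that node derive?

x :: a

[L [Item var] :: [L [Item x] :: [L [Item x] :: [L [Item a]]]]]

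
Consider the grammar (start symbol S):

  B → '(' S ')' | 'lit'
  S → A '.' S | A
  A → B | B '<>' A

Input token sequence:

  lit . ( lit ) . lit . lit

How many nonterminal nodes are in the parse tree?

15

[S [A [B lit]] . [S [A [B ( [S [A [B lit]]] )]] . [S [A [B lit]] . [S [A [B lit]]]]]]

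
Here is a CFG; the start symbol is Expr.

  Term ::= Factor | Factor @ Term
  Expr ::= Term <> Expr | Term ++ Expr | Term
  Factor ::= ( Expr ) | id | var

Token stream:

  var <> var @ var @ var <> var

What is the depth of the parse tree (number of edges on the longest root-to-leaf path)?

[Expr [Term [Factor var]] <> [Expr [Term [Factor var] @ [Term [Factor var] @ [Term [Factor var]]]] <> [Expr [Term [Factor var]]]]]

6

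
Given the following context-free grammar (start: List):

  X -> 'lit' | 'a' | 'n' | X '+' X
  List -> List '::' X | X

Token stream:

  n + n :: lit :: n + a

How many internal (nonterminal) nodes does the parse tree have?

10

[List [List [List [X [X n] + [X n]]] :: [X lit]] :: [X [X n] + [X a]]]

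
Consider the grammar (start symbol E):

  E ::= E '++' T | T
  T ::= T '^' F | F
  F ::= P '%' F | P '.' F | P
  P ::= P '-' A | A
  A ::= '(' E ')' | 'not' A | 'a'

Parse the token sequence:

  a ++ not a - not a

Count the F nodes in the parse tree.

[E [E [T [F [P [A a]]]]] ++ [T [F [P [P [A not [A a]]] - [A not [A a]]]]]]

2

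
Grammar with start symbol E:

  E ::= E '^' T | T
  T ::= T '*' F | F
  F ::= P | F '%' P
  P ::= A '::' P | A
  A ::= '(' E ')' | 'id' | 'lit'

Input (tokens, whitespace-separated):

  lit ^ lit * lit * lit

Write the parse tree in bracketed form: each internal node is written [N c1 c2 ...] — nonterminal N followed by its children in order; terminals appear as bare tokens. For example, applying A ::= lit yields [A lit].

[E [E [T [F [P [A lit]]]]] ^ [T [T [T [F [P [A lit]]]] * [F [P [A lit]]]] * [F [P [A lit]]]]]

E
E ^ T
T ^ T
F ^ T
P ^ T
A ^ T
lit ^ T
lit ^ T * F
lit ^ T * F * F
lit ^ F * F * F
lit ^ P * F * F
lit ^ A * F * F
lit ^ lit * F * F
lit ^ lit * P * F
lit ^ lit * A * F
lit ^ lit * lit * F
lit ^ lit * lit * P
lit ^ lit * lit * A
lit ^ lit * lit * lit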